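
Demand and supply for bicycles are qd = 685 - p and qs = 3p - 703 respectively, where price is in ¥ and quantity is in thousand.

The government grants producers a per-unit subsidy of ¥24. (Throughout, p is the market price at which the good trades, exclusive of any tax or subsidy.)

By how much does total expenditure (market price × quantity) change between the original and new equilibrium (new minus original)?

-162

Original equilibrium: 685 - p = 3p - 703 gives 1388 = 4p, so p = 347 and q = 338.
Since sellers receive the price plus the subsidy, the effective supply curve becomes qs = 3p - 631.
Equate the new curves: 685 - p = 3p - 631, giving 1316 = 4p, p = 329, q = 356.
Expenditure moves from 347×338 = 117286 to 329×356 = 117124; change = -162.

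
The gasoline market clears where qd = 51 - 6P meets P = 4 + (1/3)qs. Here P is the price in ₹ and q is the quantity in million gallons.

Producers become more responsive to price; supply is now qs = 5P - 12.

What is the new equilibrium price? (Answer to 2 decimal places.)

5.73

Initially, 51 - 6P = 3P - 12, so 63 = 9P and P = 7, q = 9.
With the change applied: demand qd = 51 - 6P, supply qs = 5P - 12.
Clearing the new market: 51 - 6P = 5P - 12, so P = 63/11 ≈ 5.7273 and q = 183/11 ≈ 16.6364.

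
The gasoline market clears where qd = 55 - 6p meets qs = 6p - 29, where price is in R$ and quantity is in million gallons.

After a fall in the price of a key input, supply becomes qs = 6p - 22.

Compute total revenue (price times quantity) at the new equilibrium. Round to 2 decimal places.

105.88

Original equilibrium: 55 - 6p = 6p - 29 gives 84 = 12p, so p = 7 and q = 13.
The new curves are qd = 55 - 6p (demand) and qs = 6p - 22 (supply).
Equate the new curves: 55 - 6p = 6p - 22, giving 77 = 12p, p = 77/12 ≈ 6.4167, q = 16.5.
New expenditure = 6.4167 × 16.5 = 105.88.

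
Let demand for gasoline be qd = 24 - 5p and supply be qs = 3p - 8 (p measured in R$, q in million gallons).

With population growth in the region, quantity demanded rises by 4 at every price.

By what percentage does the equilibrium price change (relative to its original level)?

Before the shock: 24 - 5p = 3p - 8 ⇒ 32 = 8p ⇒ p = 4, q = 4.
The shock moves the curves to qd = 28 - 5p and qs = 3p - 8.
Equate the new curves: 28 - 5p = 3p - 8, giving 36 = 8p, p = 4.5, q = 5.5.
%Δp = (4.5 − 4) / 4 × 100 = +12.5%.

+12.5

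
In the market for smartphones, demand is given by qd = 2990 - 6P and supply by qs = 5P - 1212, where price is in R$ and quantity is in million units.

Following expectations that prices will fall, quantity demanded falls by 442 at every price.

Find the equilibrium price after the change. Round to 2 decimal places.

341.82

Before the shock: 2990 - 6P = 5P - 1212 ⇒ 4202 = 11P ⇒ P = 382, q = 698.
The shock moves the curves to qd = 2548 - 6P and qs = 5P - 1212.
New equilibrium: 2548 - 6P = 5P - 1212 ⇒ 3760 = 11P ⇒ P = 3760/11 ≈ 341.8182, q = 5468/11 ≈ 497.0909.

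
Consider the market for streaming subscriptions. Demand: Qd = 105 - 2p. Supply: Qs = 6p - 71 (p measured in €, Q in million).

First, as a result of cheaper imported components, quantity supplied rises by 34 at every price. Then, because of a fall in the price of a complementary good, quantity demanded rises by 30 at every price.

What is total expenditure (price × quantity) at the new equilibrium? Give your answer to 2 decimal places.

Original equilibrium: 105 - 2p = 6p - 71 gives 176 = 8p, so p = 22 and Q = 61.
With the change applied: demand Qd = 135 - 2p, supply Qs = 6p - 37.
Clearing the new market: 135 - 2p = 6p - 37, so p = 21.5 and Q = 92.
New expenditure = 21.5 × 92 = 1978.00.

1978.00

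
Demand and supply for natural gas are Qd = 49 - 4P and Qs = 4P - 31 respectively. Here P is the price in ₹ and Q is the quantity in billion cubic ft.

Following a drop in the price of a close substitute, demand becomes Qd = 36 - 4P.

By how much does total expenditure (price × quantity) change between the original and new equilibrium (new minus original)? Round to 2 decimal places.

-69.06

Before the shock: 49 - 4P = 4P - 31 ⇒ 80 = 8P ⇒ P = 10, Q = 9.
After the shift, demand is Qd = 36 - 4P and supply is Qs = 4P - 31.
Clearing the new market: 36 - 4P = 4P - 31, so P = 8.375 and Q = 2.5.
Expenditure moves from 10×9 = 90 to 8.375×2.5 = 20.9375; change = -69.06.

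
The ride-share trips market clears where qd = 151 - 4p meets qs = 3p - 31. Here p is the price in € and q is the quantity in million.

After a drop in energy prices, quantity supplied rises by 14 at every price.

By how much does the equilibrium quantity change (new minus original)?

+8

Before the shock: 151 - 4p = 3p - 31 ⇒ 182 = 7p ⇒ p = 26, q = 47.
With the change applied: demand qd = 151 - 4p, supply qs = 3p - 17.
Equate the new curves: 151 - 4p = 3p - 17, giving 168 = 7p, p = 24, q = 55.
Δq = 55 − 47 = +8.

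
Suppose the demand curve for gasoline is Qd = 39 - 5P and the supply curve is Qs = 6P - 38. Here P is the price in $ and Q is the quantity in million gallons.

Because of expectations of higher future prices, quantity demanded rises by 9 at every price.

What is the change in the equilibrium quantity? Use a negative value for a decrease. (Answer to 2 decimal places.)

+4.91

Initially, 39 - 5P = 6P - 38, so 77 = 11P and P = 7, Q = 4.
The new curves are Qd = 48 - 5P (demand) and Qs = 6P - 38 (supply).
Clearing the new market: 48 - 5P = 6P - 38, so P = 86/11 ≈ 7.8182 and Q = 98/11 ≈ 8.9091.
ΔQ = 8.9091 − 4 = +4.91.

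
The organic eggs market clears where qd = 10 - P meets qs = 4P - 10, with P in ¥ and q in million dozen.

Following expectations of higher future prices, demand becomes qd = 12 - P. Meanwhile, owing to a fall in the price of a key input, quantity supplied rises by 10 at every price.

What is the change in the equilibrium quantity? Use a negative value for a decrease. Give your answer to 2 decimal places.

Solve the original market: 10 - P = 4P - 10, hence P = 4 and q = 6.
After the shift, demand is qd = 12 - P and supply is qs = 4P.
Clearing the new market: 12 - P = 4P, so P = 2.4 and q = 9.6.
Δq = 9.6 − 6 = +3.60.

+3.60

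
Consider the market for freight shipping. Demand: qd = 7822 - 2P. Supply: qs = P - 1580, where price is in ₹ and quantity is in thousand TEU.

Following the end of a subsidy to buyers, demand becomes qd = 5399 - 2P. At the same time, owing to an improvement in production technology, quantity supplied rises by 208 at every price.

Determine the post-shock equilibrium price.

Original equilibrium: 7822 - 2P = P - 1580 gives 9402 = 3P, so P = 3134 and q = 1554.
The new curves are qd = 5399 - 2P (demand) and qs = P - 1372 (supply).
New equilibrium: 5399 - 2P = P - 1372 ⇒ 6771 = 3P ⇒ P = 2257, q = 885.

2257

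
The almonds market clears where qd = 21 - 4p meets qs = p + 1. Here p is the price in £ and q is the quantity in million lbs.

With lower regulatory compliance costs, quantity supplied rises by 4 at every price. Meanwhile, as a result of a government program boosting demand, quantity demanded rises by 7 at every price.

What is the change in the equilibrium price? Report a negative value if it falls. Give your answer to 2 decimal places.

+0.60

Solve the original market: 21 - 4p = p + 1, hence p = 4 and q = 5.
The shock moves the curves to qd = 28 - 4p and qs = p + 5.
New equilibrium: 28 - 4p = p + 5 ⇒ 23 = 5p ⇒ p = 4.6, q = 9.6.
Δp = 4.6 − 4 = +0.60.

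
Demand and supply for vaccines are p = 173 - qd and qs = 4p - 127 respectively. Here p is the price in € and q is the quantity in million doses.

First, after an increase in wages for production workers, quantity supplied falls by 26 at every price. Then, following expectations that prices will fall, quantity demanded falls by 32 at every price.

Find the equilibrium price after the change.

58.8

Original equilibrium: 173 - p = 4p - 127 gives 300 = 5p, so p = 60 and q = 113.
The new curves are qd = 141 - p (demand) and qs = 4p - 153 (supply).
Equate the new curves: 141 - p = 4p - 153, giving 294 = 5p, p = 58.8, q = 82.2.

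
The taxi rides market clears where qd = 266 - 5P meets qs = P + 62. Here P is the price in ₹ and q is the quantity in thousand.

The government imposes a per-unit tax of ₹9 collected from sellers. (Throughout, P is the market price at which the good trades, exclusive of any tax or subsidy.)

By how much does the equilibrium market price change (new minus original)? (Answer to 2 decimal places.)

+1.50

Initially, 266 - 5P = P + 62, so 204 = 6P and P = 34, q = 96.
Since sellers keep the price net of the tax, the effective supply curve becomes qs = P + 53.
Equate the new curves: 266 - 5P = P + 53, giving 213 = 6P, P = 35.5, q = 88.5.
ΔP = 35.5 − 34 = +1.50.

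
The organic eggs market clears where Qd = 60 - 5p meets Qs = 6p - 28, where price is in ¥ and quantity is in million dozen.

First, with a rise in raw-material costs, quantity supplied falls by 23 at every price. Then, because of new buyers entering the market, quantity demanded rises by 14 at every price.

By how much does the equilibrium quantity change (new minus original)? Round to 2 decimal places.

Initially, 60 - 5p = 6p - 28, so 88 = 11p and p = 8, Q = 20.
The shock moves the curves to Qd = 74 - 5p and Qs = 6p - 51.
Clearing the new market: 74 - 5p = 6p - 51, so p = 125/11 ≈ 11.3636 and Q = 189/11 ≈ 17.1818.
ΔQ = 17.1818 − 20 = -2.82.

-2.82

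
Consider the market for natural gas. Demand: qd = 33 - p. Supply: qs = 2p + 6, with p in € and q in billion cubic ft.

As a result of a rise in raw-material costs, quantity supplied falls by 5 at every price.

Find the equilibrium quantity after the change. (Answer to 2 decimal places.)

22.33

Initially, 33 - p = 2p + 6, so 27 = 3p and p = 9, q = 24.
The new curves are qd = 33 - p (demand) and qs = 2p + 1 (supply).
Setting them equal: 33 - p = 2p + 1 → 32 = 3p, so p = 32/3 ≈ 10.6667 and q = 67/3 ≈ 22.3333.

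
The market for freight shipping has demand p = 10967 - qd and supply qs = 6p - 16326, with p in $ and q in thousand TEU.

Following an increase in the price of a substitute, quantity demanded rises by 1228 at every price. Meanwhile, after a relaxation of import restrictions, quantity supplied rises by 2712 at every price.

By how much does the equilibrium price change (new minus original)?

Solve the original market: 10967 - p = 6p - 16326, hence p = 3899 and q = 7068.
The shock moves the curves to qd = 12195 - p and qs = 6p - 13614.
Equate the new curves: 12195 - p = 6p - 13614, giving 25809 = 7p, p = 3687, q = 8508.
Δp = 3687 − 3899 = -212.

-212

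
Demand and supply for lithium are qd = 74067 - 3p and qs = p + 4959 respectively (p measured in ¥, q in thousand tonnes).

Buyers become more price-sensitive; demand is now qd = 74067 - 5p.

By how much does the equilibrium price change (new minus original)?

Solve the original market: 74067 - 3p = p + 4959, hence p = 17277 and q = 22236.
After the shift, demand is qd = 74067 - 5p and supply is qs = p + 4959.
Clearing the new market: 74067 - 5p = p + 4959, so p = 11518 and q = 16477.
Δp = 11518 − 17277 = -5759.

-5759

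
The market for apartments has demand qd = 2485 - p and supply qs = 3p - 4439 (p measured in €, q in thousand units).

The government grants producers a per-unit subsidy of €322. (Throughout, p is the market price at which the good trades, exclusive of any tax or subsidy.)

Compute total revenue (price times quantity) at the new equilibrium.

1482797.25

Original equilibrium: 2485 - p = 3p - 4439 gives 6924 = 4p, so p = 1731 and q = 754.
Since sellers receive the price plus the subsidy, the effective supply curve becomes qs = 3p - 3473.
Setting them equal: 2485 - p = 3p - 3473 → 5958 = 4p, so p = 1489.5 and q = 995.5.
New expenditure = 1489.5 × 995.5 = 1482797.25.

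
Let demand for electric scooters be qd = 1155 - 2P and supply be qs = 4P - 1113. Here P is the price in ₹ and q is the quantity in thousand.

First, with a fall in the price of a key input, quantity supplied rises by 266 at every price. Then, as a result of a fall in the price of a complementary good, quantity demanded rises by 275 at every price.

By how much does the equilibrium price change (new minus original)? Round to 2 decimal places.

Original equilibrium: 1155 - 2P = 4P - 1113 gives 2268 = 6P, so P = 378 and q = 399.
The shock moves the curves to qd = 1430 - 2P and qs = 4P - 847.
Equate the new curves: 1430 - 2P = 4P - 847, giving 2277 = 6P, P = 379.5, q = 671.
ΔP = 379.5 − 378 = +1.50.

+1.50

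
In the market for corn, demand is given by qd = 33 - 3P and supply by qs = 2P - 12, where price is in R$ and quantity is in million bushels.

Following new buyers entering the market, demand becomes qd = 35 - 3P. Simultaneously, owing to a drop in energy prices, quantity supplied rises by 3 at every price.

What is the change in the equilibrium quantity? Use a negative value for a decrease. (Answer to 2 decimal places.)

+2.60

Solve the original market: 33 - 3P = 2P - 12, hence P = 9 and q = 6.
The shock moves the curves to qd = 35 - 3P and qs = 2P - 9.
Setting them equal: 35 - 3P = 2P - 9 → 44 = 5P, so P = 8.8 and q = 8.6.
Δq = 8.6 − 6 = +2.60.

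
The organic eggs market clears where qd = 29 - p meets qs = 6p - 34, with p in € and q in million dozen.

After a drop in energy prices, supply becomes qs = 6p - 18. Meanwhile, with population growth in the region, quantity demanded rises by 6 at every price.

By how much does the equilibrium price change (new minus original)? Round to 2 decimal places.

-1.43

Before the shock: 29 - p = 6p - 34 ⇒ 63 = 7p ⇒ p = 9, q = 20.
With the change applied: demand qd = 35 - p, supply qs = 6p - 18.
Clearing the new market: 35 - p = 6p - 18, so p = 53/7 ≈ 7.5714 and q = 192/7 ≈ 27.4286.
Δp = 7.5714 − 9 = -1.43.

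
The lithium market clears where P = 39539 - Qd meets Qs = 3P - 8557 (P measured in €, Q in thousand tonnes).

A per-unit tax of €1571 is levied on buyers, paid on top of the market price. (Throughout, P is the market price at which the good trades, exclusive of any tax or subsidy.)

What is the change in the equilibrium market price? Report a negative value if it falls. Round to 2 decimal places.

Original equilibrium: 39539 - P = 3P - 8557 gives 48096 = 4P, so P = 12024 and Q = 27515.
Since buyers pay the price plus the tax, the effective demand curve becomes Qd = 37968 - P.
Setting them equal: 37968 - P = 3P - 8557 → 46525 = 4P, so P = 11631.25 and Q = 26336.75.
ΔP = 11631.25 − 12024 = -392.75.

-392.75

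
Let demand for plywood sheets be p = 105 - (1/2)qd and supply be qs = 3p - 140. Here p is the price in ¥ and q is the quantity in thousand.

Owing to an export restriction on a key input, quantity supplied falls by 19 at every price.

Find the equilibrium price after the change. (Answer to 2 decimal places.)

Initially, 210 - 2p = 3p - 140, so 350 = 5p and p = 70, q = 70.
With the change applied: demand qd = 210 - 2p, supply qs = 3p - 159.
New equilibrium: 210 - 2p = 3p - 159 ⇒ 369 = 5p ⇒ p = 73.8, q = 62.4.

73.80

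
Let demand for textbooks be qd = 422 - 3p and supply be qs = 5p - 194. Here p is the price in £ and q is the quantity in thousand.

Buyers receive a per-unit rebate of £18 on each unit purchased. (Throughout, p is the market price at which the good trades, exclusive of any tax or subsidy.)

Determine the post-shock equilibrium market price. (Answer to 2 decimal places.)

Initially, 422 - 3p = 5p - 194, so 616 = 8p and p = 77, q = 191.
Since buyers' out-of-pocket price is the market price minus the rebate, the effective demand curve becomes qd = 476 - 3p.
Setting them equal: 476 - 3p = 5p - 194 → 670 = 8p, so p = 83.75 and q = 224.75.

83.75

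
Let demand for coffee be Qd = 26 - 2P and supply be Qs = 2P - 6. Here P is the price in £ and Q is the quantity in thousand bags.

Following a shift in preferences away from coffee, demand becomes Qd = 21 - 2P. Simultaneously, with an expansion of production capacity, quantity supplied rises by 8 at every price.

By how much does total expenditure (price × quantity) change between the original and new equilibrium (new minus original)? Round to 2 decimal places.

-25.38

Initially, 26 - 2P = 2P - 6, so 32 = 4P and P = 8, Q = 10.
With the change applied: demand Qd = 21 - 2P, supply Qs = 2P + 2.
New equilibrium: 21 - 2P = 2P + 2 ⇒ 19 = 4P ⇒ P = 4.75, Q = 11.5.
Expenditure moves from 8×10 = 80 to 4.75×11.5 = 54.625; change = -25.38.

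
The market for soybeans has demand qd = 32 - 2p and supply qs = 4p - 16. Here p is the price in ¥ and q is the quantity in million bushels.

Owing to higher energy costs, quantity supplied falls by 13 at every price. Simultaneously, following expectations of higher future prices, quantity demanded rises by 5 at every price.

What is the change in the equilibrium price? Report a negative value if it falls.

+3

Solve the original market: 32 - 2p = 4p - 16, hence p = 8 and q = 16.
With the change applied: demand qd = 37 - 2p, supply qs = 4p - 29.
Clearing the new market: 37 - 2p = 4p - 29, so p = 11 and q = 15.
Δp = 11 − 8 = +3.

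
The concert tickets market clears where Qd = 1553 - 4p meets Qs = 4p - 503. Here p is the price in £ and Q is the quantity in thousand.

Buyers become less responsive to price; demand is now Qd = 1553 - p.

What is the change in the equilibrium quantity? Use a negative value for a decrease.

+616.8

Original equilibrium: 1553 - 4p = 4p - 503 gives 2056 = 8p, so p = 257 and Q = 525.
The new curves are Qd = 1553 - p (demand) and Qs = 4p - 503 (supply).
Clearing the new market: 1553 - p = 4p - 503, so p = 411.2 and Q = 1141.8.
ΔQ = 1141.8 − 525 = +616.8.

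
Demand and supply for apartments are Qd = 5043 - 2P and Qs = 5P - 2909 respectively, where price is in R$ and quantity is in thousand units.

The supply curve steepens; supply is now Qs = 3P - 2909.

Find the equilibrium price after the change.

Solve the original market: 5043 - 2P = 5P - 2909, hence P = 1136 and Q = 2771.
After the shift, demand is Qd = 5043 - 2P and supply is Qs = 3P - 2909.
Equate the new curves: 5043 - 2P = 3P - 2909, giving 7952 = 5P, P = 1590.4, Q = 1862.2.

1590.4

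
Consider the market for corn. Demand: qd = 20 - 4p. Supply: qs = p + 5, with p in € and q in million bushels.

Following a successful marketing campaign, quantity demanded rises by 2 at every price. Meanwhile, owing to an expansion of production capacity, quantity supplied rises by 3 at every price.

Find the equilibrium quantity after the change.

10.8

Before the shock: 20 - 4p = p + 5 ⇒ 15 = 5p ⇒ p = 3, q = 8.
The shock moves the curves to qd = 22 - 4p and qs = p + 8.
Equate the new curves: 22 - 4p = p + 8, giving 14 = 5p, p = 2.8, q = 10.8.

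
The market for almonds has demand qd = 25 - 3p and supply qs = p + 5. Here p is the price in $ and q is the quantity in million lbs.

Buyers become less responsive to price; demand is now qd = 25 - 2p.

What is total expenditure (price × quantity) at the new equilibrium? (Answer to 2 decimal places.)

77.78

Solve the original market: 25 - 3p = p + 5, hence p = 5 and q = 10.
With the change applied: demand qd = 25 - 2p, supply qs = p + 5.
Equate the new curves: 25 - 2p = p + 5, giving 20 = 3p, p = 20/3 ≈ 6.6667, q = 35/3 ≈ 11.6667.
New expenditure = 6.6667 × 11.6667 = 77.78.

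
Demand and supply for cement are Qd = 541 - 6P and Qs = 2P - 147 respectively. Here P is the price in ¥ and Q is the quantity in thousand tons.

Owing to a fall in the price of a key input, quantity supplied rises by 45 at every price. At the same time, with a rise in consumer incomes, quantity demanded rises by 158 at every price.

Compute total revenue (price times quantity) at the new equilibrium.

9837.28125

Original equilibrium: 541 - 6P = 2P - 147 gives 688 = 8P, so P = 86 and Q = 25.
The shock moves the curves to Qd = 699 - 6P and Qs = 2P - 102.
Equate the new curves: 699 - 6P = 2P - 102, giving 801 = 8P, P = 100.125, Q = 98.25.
New expenditure = 100.125 × 98.25 = 9837.28125.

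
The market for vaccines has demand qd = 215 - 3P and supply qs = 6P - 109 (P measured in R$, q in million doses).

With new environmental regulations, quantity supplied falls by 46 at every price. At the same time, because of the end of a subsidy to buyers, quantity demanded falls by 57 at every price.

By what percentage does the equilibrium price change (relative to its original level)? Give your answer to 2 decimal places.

Before the shock: 215 - 3P = 6P - 109 ⇒ 324 = 9P ⇒ P = 36, q = 107.
With the change applied: demand qd = 158 - 3P, supply qs = 6P - 155.
Clearing the new market: 158 - 3P = 6P - 155, so P = 313/9 ≈ 34.7778 and q = 161/3 ≈ 53.6667.
%ΔP = (34.7778 − 36) / 36 × 100 = -3.40%.

-3.40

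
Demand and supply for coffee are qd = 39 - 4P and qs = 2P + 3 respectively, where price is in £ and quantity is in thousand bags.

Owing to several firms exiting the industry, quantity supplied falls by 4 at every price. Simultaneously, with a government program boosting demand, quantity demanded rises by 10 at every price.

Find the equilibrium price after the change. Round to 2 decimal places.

8.33

Before the shock: 39 - 4P = 2P + 3 ⇒ 36 = 6P ⇒ P = 6, q = 15.
After the shift, demand is qd = 49 - 4P and supply is qs = 2P - 1.
Equate the new curves: 49 - 4P = 2P - 1, giving 50 = 6P, P = 25/3 ≈ 8.3333, q = 47/3 ≈ 15.6667.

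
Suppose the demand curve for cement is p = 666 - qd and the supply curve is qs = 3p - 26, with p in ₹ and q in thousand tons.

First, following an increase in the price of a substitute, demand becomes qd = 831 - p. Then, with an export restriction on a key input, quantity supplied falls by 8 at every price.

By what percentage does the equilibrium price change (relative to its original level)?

+25

Solve the original market: 666 - p = 3p - 26, hence p = 173 and q = 493.
With the change applied: demand qd = 831 - p, supply qs = 3p - 34.
Clearing the new market: 831 - p = 3p - 34, so p = 216.25 and q = 614.75.
%Δp = (216.25 − 173) / 173 × 100 = +25%.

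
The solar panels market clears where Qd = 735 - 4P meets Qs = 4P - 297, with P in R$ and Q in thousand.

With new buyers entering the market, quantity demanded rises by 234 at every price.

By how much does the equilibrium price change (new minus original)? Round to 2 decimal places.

Solve the original market: 735 - 4P = 4P - 297, hence P = 129 and Q = 219.
The new curves are Qd = 969 - 4P (demand) and Qs = 4P - 297 (supply).
Equate the new curves: 969 - 4P = 4P - 297, giving 1266 = 8P, P = 158.25, Q = 336.
ΔP = 158.25 − 129 = +29.25.

+29.25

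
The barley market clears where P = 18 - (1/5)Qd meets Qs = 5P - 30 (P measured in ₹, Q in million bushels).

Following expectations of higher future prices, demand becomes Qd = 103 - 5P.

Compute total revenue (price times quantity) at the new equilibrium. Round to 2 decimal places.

485.45

Initially, 90 - 5P = 5P - 30, so 120 = 10P and P = 12, Q = 30.
The shock moves the curves to Qd = 103 - 5P and Qs = 5P - 30.
Equate the new curves: 103 - 5P = 5P - 30, giving 133 = 10P, P = 13.3, Q = 36.5.
New expenditure = 13.3 × 36.5 = 485.45.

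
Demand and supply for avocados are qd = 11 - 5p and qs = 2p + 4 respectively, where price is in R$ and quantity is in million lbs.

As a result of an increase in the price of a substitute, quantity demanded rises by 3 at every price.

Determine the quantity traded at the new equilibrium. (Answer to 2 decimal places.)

6.86

Initially, 11 - 5p = 2p + 4, so 7 = 7p and p = 1, q = 6.
The new curves are qd = 14 - 5p (demand) and qs = 2p + 4 (supply).
Clearing the new market: 14 - 5p = 2p + 4, so p = 10/7 ≈ 1.4286 and q = 48/7 ≈ 6.8571.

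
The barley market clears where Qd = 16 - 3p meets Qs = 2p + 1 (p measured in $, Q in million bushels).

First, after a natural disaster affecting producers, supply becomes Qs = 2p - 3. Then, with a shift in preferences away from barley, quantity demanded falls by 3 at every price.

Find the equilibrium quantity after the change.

Initially, 16 - 3p = 2p + 1, so 15 = 5p and p = 3, Q = 7.
After the shift, demand is Qd = 13 - 3p and supply is Qs = 2p - 3.
Clearing the new market: 13 - 3p = 2p - 3, so p = 3.2 and Q = 3.4.

3.4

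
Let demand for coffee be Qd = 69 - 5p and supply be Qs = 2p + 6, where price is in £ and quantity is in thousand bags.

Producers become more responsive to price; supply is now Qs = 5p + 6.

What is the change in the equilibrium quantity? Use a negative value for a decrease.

Before the shock: 69 - 5p = 2p + 6 ⇒ 63 = 7p ⇒ p = 9, Q = 24.
After the shift, demand is Qd = 69 - 5p and supply is Qs = 5p + 6.
Setting them equal: 69 - 5p = 5p + 6 → 63 = 10p, so p = 6.3 and Q = 37.5.
ΔQ = 37.5 − 24 = +13.5.

+13.5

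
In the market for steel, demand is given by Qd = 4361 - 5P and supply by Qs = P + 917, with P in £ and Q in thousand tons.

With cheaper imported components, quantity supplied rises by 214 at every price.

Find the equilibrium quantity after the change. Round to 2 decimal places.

1669.33

Before the shock: 4361 - 5P = P + 917 ⇒ 3444 = 6P ⇒ P = 574, Q = 1491.
The new curves are Qd = 4361 - 5P (demand) and Qs = P + 1131 (supply).
Clearing the new market: 4361 - 5P = P + 1131, so P = 1615/3 ≈ 538.3333 and Q = 5008/3 ≈ 1669.3333.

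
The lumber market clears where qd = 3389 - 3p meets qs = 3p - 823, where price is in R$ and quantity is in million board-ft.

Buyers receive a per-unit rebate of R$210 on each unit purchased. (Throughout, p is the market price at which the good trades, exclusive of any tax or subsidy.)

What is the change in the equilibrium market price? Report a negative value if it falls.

Before the shock: 3389 - 3p = 3p - 823 ⇒ 4212 = 6p ⇒ p = 702, q = 1283.
Since buyers' out-of-pocket price is the market price minus the rebate, the effective demand curve becomes qd = 4019 - 3p.
Equate the new curves: 4019 - 3p = 3p - 823, giving 4842 = 6p, p = 807, q = 1598.
Δp = 807 − 702 = +105.

+105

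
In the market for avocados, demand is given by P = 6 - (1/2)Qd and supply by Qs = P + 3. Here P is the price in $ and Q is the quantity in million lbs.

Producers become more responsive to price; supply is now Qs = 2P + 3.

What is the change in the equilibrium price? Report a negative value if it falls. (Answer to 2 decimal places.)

Initially, 12 - 2P = P + 3, so 9 = 3P and P = 3, Q = 6.
The shock moves the curves to Qd = 12 - 2P and Qs = 2P + 3.
Equate the new curves: 12 - 2P = 2P + 3, giving 9 = 4P, P = 2.25, Q = 7.5.
ΔP = 2.25 − 3 = -0.75.

-0.75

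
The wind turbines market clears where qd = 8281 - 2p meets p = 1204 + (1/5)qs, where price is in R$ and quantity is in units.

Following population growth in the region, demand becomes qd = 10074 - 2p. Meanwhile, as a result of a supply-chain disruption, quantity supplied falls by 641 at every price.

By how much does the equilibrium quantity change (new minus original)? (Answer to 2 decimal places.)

Solve the original market: 8281 - 2p = 5p - 6020, hence p = 2043 and q = 4195.
The shock moves the curves to qd = 10074 - 2p and qs = 5p - 6661.
New equilibrium: 10074 - 2p = 5p - 6661 ⇒ 16735 = 7p ⇒ p = 16735/7 ≈ 2390.7143, q = 37048/7 ≈ 5292.5714.
Δq = 5292.5714 − 4195 = +1097.57.

+1097.57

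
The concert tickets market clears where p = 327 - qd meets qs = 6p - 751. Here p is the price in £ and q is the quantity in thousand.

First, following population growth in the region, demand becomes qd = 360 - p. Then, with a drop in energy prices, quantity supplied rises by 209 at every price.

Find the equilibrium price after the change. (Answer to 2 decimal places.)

Solve the original market: 327 - p = 6p - 751, hence p = 154 and q = 173.
The new curves are qd = 360 - p (demand) and qs = 6p - 542 (supply).
New equilibrium: 360 - p = 6p - 542 ⇒ 902 = 7p ⇒ p = 902/7 ≈ 128.8571, q = 1618/7 ≈ 231.1429.

128.86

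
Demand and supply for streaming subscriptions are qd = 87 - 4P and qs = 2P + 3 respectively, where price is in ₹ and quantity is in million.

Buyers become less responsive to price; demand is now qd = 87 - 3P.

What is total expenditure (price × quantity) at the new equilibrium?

Solve the original market: 87 - 4P = 2P + 3, hence P = 14 and q = 31.
The shock moves the curves to qd = 87 - 3P and qs = 2P + 3.
Clearing the new market: 87 - 3P = 2P + 3, so P = 16.8 and q = 36.6.
New expenditure = 16.8 × 36.6 = 614.88.

614.88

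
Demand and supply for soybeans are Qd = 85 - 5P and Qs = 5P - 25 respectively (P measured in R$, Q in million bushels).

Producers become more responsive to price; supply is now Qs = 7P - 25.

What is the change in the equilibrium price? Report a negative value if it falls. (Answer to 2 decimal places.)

Original equilibrium: 85 - 5P = 5P - 25 gives 110 = 10P, so P = 11 and Q = 30.
With the change applied: demand Qd = 85 - 5P, supply Qs = 7P - 25.
Setting them equal: 85 - 5P = 7P - 25 → 110 = 12P, so P = 55/6 ≈ 9.1667 and Q = 235/6 ≈ 39.1667.
ΔP = 9.1667 − 11 = -1.83.

-1.83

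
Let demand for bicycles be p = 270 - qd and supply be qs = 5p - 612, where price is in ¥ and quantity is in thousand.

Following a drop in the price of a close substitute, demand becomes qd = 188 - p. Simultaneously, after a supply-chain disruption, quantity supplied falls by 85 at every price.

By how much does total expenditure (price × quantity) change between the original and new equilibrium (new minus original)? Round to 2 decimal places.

Initially, 270 - p = 5p - 612, so 882 = 6p and p = 147, q = 123.
With the change applied: demand qd = 188 - p, supply qs = 5p - 697.
New equilibrium: 188 - p = 5p - 697 ⇒ 885 = 6p ⇒ p = 147.5, q = 40.5.
Expenditure moves from 147×123 = 18081 to 147.5×40.5 = 5973.75; change = -12107.25.

-12107.25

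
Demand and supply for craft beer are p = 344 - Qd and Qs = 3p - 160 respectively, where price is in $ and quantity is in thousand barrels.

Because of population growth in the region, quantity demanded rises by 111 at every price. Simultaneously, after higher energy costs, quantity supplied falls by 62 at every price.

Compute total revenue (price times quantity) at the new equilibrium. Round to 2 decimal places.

Solve the original market: 344 - p = 3p - 160, hence p = 126 and Q = 218.
With the change applied: demand Qd = 455 - p, supply Qs = 3p - 222.
Clearing the new market: 455 - p = 3p - 222, so p = 169.25 and Q = 285.75.
New expenditure = 169.25 × 285.75 = 48363.19.

48363.19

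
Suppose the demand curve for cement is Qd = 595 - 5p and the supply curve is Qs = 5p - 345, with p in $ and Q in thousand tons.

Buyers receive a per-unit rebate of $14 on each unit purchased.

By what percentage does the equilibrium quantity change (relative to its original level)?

Original equilibrium: 595 - 5p = 5p - 345 gives 940 = 10p, so p = 94 and Q = 125.
Since buyers' out-of-pocket price is the market price minus the rebate, the effective demand curve becomes Qd = 665 - 5p.
Setting them equal: 665 - 5p = 5p - 345 → 1010 = 10p, so p = 101 and Q = 160.
%ΔQ = (160 − 125) / 125 × 100 = +28%.

+28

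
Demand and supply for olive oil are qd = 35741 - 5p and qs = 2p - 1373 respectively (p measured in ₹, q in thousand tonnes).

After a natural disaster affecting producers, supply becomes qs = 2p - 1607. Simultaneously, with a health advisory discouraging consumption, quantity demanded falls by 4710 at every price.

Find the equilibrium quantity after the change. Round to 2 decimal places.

Before the shock: 35741 - 5p = 2p - 1373 ⇒ 37114 = 7p ⇒ p = 5302, q = 9231.
The shock moves the curves to qd = 31031 - 5p and qs = 2p - 1607.
New equilibrium: 31031 - 5p = 2p - 1607 ⇒ 32638 = 7p ⇒ p = 32638/7 ≈ 4662.5714, q = 54027/7 ≈ 7718.1429.

7718.14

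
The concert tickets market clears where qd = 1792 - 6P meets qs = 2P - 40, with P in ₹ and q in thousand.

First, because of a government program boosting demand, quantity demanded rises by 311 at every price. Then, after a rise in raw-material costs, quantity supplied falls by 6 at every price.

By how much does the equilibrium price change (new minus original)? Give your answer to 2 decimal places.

+39.63

Before the shock: 1792 - 6P = 2P - 40 ⇒ 1832 = 8P ⇒ P = 229, q = 418.
With the change applied: demand qd = 2103 - 6P, supply qs = 2P - 46.
Equate the new curves: 2103 - 6P = 2P - 46, giving 2149 = 8P, P = 268.625, q = 491.25.
ΔP = 268.625 − 229 = +39.63.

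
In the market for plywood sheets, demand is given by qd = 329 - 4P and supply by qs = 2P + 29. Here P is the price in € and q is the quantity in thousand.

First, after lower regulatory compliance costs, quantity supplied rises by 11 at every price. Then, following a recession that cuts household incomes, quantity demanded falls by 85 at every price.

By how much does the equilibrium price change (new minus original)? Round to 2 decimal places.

Solve the original market: 329 - 4P = 2P + 29, hence P = 50 and q = 129.
After the shift, demand is qd = 244 - 4P and supply is qs = 2P + 40.
Setting them equal: 244 - 4P = 2P + 40 → 204 = 6P, so P = 34 and q = 108.
ΔP = 34 − 50 = -16.00.

-16.00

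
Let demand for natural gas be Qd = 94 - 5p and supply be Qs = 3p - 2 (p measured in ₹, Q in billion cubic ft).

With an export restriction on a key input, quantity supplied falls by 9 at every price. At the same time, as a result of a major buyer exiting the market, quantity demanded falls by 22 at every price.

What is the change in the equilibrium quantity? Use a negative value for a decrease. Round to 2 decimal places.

-13.88

Before the shock: 94 - 5p = 3p - 2 ⇒ 96 = 8p ⇒ p = 12, Q = 34.
After the shift, demand is Qd = 72 - 5p and supply is Qs = 3p - 11.
Equate the new curves: 72 - 5p = 3p - 11, giving 83 = 8p, p = 10.375, Q = 20.125.
ΔQ = 20.125 − 34 = -13.88.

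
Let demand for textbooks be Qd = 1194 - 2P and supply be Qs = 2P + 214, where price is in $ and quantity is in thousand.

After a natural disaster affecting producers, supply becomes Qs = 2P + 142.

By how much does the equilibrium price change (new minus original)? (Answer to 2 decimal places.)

+18.00

Original equilibrium: 1194 - 2P = 2P + 214 gives 980 = 4P, so P = 245 and Q = 704.
After the shift, demand is Qd = 1194 - 2P and supply is Qs = 2P + 142.
Equate the new curves: 1194 - 2P = 2P + 142, giving 1052 = 4P, P = 263, Q = 668.
ΔP = 263 − 245 = +18.00.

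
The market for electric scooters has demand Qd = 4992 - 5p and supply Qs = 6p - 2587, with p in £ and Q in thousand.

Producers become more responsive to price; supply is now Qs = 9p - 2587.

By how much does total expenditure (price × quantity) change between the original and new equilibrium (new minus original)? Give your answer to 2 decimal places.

Initially, 4992 - 5p = 6p - 2587, so 7579 = 11p and p = 689, Q = 1547.
With the change applied: demand Qd = 4992 - 5p, supply Qs = 9p - 2587.
New equilibrium: 4992 - 5p = 9p - 2587 ⇒ 7579 = 14p ⇒ p = 7579/14 ≈ 541.3571, Q = 31993/14 ≈ 2285.2143.
Expenditure moves from 689×1547 = 1065883 to 541.3571×2285.2143 = 1237117.0765; change = +171234.08.

+171234.08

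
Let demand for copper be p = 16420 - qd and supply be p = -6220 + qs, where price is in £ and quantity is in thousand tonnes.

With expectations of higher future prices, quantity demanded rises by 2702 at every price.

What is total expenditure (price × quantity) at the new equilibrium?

81740621

Initially, 16420 - p = p + 6220, so 10200 = 2p and p = 5100, q = 11320.
The new curves are qd = 19122 - p (demand) and qs = p + 6220 (supply).
Clearing the new market: 19122 - p = p + 6220, so p = 6451 and q = 12671.
New expenditure = 6451 × 12671 = 81740621.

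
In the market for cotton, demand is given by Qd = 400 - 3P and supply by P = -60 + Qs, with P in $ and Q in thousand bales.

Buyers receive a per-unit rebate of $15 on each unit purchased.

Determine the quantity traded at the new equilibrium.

Solve the original market: 400 - 3P = P + 60, hence P = 85 and Q = 145.
Since buyers' out-of-pocket price is the market price minus the rebate, the effective demand curve becomes Qd = 445 - 3P.
Equate the new curves: 445 - 3P = P + 60, giving 385 = 4P, P = 96.25, Q = 156.25.

156.25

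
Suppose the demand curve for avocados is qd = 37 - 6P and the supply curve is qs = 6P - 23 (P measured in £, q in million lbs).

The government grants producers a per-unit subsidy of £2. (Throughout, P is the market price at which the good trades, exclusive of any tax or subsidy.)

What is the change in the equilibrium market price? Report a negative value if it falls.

Solve the original market: 37 - 6P = 6P - 23, hence P = 5 and q = 7.
Since sellers receive the price plus the subsidy, the effective supply curve becomes qs = 6P - 11.
Setting them equal: 37 - 6P = 6P - 11 → 48 = 12P, so P = 4 and q = 13.
ΔP = 4 − 5 = -1.

-1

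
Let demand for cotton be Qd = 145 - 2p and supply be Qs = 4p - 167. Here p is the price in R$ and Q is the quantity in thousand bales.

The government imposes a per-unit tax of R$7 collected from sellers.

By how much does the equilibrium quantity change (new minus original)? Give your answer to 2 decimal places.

-9.33

Original equilibrium: 145 - 2p = 4p - 167 gives 312 = 6p, so p = 52 and Q = 41.
Since sellers keep the price net of the tax, the effective supply curve becomes Qs = 4p - 195.
Clearing the new market: 145 - 2p = 4p - 195, so p = 170/3 ≈ 56.6667 and Q = 95/3 ≈ 31.6667.
ΔQ = 31.6667 − 41 = -9.33.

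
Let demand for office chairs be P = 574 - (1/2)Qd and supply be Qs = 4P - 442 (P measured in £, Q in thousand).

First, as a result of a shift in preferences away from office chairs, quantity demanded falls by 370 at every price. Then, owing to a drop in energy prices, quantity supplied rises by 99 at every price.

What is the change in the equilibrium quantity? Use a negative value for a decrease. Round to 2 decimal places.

-213.67

Initially, 1148 - 2P = 4P - 442, so 1590 = 6P and P = 265, Q = 618.
The shock moves the curves to Qd = 778 - 2P and Qs = 4P - 343.
Clearing the new market: 778 - 2P = 4P - 343, so P = 1121/6 ≈ 186.8333 and Q = 1213/3 ≈ 404.3333.
ΔQ = 404.3333 − 618 = -213.67.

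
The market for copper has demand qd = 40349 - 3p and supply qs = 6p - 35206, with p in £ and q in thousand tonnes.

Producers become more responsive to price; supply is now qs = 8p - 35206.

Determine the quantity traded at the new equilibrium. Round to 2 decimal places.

Initially, 40349 - 3p = 6p - 35206, so 75555 = 9p and p = 8395, q = 15164.
The shock moves the curves to qd = 40349 - 3p and qs = 8p - 35206.
Equate the new curves: 40349 - 3p = 8p - 35206, giving 75555 = 11p, p = 75555/11 ≈ 6868.6364, q = 217174/11 ≈ 19743.0909.

19743.09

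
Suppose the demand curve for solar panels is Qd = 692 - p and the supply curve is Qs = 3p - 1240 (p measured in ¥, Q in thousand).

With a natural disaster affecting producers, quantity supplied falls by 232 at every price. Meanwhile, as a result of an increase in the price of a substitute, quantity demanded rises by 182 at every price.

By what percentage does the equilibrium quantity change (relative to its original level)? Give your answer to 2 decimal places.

Solve the original market: 692 - p = 3p - 1240, hence p = 483 and Q = 209.
With the change applied: demand Qd = 874 - p, supply Qs = 3p - 1472.
Equate the new curves: 874 - p = 3p - 1472, giving 2346 = 4p, p = 586.5, Q = 287.5.
%ΔQ = (287.5 − 209) / 209 × 100 = +37.56%.

+37.56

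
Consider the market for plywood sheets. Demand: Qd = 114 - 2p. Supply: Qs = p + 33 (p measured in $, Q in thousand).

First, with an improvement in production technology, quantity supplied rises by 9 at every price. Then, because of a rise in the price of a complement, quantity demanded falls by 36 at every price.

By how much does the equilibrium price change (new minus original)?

-15

Before the shock: 114 - 2p = p + 33 ⇒ 81 = 3p ⇒ p = 27, Q = 60.
The shock moves the curves to Qd = 78 - 2p and Qs = p + 42.
Setting them equal: 78 - 2p = p + 42 → 36 = 3p, so p = 12 and Q = 54.
Δp = 12 − 27 = -15.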